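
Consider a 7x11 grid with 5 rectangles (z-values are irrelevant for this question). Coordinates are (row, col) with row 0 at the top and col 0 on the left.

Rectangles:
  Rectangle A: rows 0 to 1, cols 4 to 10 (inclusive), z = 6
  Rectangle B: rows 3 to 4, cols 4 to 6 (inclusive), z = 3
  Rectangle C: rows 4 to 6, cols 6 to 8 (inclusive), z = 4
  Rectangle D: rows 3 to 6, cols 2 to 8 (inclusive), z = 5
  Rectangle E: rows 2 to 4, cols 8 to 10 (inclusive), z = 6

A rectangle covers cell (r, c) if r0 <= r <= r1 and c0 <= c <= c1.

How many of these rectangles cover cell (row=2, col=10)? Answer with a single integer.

Check cell (2,10):
  A: rows 0-1 cols 4-10 -> outside (row miss)
  B: rows 3-4 cols 4-6 -> outside (row miss)
  C: rows 4-6 cols 6-8 -> outside (row miss)
  D: rows 3-6 cols 2-8 -> outside (row miss)
  E: rows 2-4 cols 8-10 -> covers
Count covering = 1

Answer: 1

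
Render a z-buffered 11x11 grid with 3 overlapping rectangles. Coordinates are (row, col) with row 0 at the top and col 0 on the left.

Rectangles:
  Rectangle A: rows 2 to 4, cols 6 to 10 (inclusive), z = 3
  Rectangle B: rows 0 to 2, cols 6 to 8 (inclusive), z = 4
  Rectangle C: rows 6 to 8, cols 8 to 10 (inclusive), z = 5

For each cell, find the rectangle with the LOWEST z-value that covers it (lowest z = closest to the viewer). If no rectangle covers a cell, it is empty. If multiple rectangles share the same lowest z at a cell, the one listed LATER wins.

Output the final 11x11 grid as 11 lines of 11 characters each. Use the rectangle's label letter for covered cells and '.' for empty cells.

......BBB..
......BBB..
......AAAAA
......AAAAA
......AAAAA
...........
........CCC
........CCC
........CCC
...........
...........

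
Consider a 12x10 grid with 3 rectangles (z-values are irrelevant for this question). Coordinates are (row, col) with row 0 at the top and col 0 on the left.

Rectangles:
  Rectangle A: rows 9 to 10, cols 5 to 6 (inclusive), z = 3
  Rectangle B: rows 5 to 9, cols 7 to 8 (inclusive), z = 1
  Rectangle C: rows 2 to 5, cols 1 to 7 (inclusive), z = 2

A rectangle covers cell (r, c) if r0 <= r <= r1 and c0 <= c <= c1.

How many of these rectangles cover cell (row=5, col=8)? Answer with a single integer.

Check cell (5,8):
  A: rows 9-10 cols 5-6 -> outside (row miss)
  B: rows 5-9 cols 7-8 -> covers
  C: rows 2-5 cols 1-7 -> outside (col miss)
Count covering = 1

Answer: 1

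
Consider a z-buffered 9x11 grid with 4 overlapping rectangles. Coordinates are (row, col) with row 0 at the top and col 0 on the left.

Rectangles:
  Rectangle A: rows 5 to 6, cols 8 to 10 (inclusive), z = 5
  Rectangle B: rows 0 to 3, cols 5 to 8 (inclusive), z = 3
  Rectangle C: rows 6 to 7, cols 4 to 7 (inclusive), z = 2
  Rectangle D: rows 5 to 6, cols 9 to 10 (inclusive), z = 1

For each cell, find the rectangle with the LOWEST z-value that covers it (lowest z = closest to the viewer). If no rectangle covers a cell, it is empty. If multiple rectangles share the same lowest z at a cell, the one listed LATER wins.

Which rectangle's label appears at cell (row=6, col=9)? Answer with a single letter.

Check cell (6,9):
  A: rows 5-6 cols 8-10 z=5 -> covers; best now A (z=5)
  B: rows 0-3 cols 5-8 -> outside (row miss)
  C: rows 6-7 cols 4-7 -> outside (col miss)
  D: rows 5-6 cols 9-10 z=1 -> covers; best now D (z=1)
Winner: D at z=1

Answer: D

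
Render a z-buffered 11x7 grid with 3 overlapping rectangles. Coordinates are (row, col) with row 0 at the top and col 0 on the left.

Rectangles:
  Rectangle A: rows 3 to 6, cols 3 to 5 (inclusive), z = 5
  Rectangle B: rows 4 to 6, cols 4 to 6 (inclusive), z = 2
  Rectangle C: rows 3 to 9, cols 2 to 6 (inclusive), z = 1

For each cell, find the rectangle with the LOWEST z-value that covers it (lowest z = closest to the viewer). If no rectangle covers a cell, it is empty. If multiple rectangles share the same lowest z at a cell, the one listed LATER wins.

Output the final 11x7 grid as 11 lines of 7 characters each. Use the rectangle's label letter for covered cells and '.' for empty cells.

.......
.......
.......
..CCCCC
..CCCCC
..CCCCC
..CCCCC
..CCCCC
..CCCCC
..CCCCC
.......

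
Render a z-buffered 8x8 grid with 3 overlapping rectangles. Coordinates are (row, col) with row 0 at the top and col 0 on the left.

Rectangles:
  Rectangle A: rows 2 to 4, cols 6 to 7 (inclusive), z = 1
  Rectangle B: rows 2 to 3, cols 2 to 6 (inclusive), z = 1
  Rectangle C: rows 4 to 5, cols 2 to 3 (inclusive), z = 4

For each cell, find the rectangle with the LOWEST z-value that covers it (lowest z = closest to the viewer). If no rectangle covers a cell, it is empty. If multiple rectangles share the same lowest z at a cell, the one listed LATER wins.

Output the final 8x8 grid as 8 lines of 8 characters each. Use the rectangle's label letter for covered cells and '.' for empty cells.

........
........
..BBBBBA
..BBBBBA
..CC..AA
..CC....
........
........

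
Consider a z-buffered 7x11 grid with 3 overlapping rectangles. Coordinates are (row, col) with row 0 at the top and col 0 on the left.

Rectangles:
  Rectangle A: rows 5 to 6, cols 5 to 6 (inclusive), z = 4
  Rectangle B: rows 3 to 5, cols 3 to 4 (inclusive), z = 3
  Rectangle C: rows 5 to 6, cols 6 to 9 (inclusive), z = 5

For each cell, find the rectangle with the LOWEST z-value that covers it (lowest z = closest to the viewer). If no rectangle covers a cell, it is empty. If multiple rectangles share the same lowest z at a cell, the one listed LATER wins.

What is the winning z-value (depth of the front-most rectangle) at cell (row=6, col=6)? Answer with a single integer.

Check cell (6,6):
  A: rows 5-6 cols 5-6 z=4 -> covers; best now A (z=4)
  B: rows 3-5 cols 3-4 -> outside (row miss)
  C: rows 5-6 cols 6-9 z=5 -> covers; best now A (z=4)
Winner: A at z=4

Answer: 4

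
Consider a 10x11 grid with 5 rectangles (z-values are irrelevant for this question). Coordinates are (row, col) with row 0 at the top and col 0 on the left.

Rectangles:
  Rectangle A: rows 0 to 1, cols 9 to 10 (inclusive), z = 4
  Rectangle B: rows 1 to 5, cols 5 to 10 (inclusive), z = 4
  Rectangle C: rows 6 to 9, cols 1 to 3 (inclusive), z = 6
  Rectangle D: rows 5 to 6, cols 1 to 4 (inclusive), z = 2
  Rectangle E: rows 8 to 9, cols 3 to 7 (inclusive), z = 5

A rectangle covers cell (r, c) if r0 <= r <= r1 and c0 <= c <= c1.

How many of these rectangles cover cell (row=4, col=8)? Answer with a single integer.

Check cell (4,8):
  A: rows 0-1 cols 9-10 -> outside (row miss)
  B: rows 1-5 cols 5-10 -> covers
  C: rows 6-9 cols 1-3 -> outside (row miss)
  D: rows 5-6 cols 1-4 -> outside (row miss)
  E: rows 8-9 cols 3-7 -> outside (row miss)
Count covering = 1

Answer: 1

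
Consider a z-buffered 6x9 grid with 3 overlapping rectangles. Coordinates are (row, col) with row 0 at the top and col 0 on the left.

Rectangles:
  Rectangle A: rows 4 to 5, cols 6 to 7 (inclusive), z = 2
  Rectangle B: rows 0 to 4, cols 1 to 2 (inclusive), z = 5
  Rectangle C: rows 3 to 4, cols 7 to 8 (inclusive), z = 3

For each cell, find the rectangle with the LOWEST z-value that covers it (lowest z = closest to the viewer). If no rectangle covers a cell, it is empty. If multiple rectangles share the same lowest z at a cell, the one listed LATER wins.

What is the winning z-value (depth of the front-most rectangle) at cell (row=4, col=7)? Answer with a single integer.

Answer: 2

Derivation:
Check cell (4,7):
  A: rows 4-5 cols 6-7 z=2 -> covers; best now A (z=2)
  B: rows 0-4 cols 1-2 -> outside (col miss)
  C: rows 3-4 cols 7-8 z=3 -> covers; best now A (z=2)
Winner: A at z=2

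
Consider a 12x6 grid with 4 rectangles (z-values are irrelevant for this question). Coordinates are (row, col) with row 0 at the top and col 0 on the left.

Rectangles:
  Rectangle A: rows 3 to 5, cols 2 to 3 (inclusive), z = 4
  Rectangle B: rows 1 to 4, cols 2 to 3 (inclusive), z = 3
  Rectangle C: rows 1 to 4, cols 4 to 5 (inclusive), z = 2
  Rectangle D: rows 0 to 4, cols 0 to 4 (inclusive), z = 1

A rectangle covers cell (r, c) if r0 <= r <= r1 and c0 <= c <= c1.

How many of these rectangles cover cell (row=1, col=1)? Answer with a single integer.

Check cell (1,1):
  A: rows 3-5 cols 2-3 -> outside (row miss)
  B: rows 1-4 cols 2-3 -> outside (col miss)
  C: rows 1-4 cols 4-5 -> outside (col miss)
  D: rows 0-4 cols 0-4 -> covers
Count covering = 1

Answer: 1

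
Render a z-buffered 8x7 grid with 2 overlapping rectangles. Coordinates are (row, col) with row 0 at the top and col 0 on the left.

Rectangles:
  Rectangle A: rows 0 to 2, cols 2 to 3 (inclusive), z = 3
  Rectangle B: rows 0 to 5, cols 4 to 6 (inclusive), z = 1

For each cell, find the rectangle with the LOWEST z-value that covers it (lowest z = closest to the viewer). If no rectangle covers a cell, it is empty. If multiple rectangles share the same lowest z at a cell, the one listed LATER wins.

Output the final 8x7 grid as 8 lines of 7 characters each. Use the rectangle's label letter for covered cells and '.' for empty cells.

..AABBB
..AABBB
..AABBB
....BBB
....BBB
....BBB
.......
.......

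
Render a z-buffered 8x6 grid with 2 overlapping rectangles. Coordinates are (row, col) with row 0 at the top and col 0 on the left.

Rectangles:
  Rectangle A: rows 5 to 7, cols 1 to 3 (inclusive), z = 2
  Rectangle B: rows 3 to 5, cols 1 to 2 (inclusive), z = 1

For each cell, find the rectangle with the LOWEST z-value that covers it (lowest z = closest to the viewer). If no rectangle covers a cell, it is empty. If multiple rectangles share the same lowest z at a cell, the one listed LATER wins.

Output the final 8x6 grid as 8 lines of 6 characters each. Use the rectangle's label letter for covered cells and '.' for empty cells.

......
......
......
.BB...
.BB...
.BBA..
.AAA..
.AAA..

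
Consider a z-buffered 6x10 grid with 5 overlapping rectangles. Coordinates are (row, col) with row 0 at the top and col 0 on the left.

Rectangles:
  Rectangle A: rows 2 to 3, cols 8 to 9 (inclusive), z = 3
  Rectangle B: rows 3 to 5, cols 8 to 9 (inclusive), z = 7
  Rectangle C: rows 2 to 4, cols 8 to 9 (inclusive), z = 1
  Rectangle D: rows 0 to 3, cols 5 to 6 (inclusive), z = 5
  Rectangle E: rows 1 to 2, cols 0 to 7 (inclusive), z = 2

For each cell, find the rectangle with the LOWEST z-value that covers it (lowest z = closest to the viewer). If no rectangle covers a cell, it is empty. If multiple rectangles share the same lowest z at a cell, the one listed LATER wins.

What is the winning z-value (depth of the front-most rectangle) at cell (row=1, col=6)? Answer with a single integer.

Check cell (1,6):
  A: rows 2-3 cols 8-9 -> outside (row miss)
  B: rows 3-5 cols 8-9 -> outside (row miss)
  C: rows 2-4 cols 8-9 -> outside (row miss)
  D: rows 0-3 cols 5-6 z=5 -> covers; best now D (z=5)
  E: rows 1-2 cols 0-7 z=2 -> covers; best now E (z=2)
Winner: E at z=2

Answer: 2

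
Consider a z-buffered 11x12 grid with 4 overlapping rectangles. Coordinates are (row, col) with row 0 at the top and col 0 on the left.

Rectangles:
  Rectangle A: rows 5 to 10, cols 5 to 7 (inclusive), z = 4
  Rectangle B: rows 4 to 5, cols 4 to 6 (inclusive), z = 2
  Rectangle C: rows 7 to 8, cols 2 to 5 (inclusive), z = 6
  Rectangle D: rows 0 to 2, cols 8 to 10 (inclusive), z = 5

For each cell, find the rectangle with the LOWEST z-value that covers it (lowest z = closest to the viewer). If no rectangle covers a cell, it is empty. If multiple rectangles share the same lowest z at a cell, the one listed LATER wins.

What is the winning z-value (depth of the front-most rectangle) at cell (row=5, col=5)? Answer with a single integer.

Answer: 2

Derivation:
Check cell (5,5):
  A: rows 5-10 cols 5-7 z=4 -> covers; best now A (z=4)
  B: rows 4-5 cols 4-6 z=2 -> covers; best now B (z=2)
  C: rows 7-8 cols 2-5 -> outside (row miss)
  D: rows 0-2 cols 8-10 -> outside (row miss)
Winner: B at z=2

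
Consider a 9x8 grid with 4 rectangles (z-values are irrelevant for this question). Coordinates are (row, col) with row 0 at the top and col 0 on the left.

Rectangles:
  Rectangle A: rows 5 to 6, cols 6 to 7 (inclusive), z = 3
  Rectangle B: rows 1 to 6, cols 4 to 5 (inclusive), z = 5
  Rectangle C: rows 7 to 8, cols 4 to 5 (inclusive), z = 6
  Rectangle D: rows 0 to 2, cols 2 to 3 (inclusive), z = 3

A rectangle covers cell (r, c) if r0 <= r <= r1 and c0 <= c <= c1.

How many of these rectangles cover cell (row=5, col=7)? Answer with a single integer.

Check cell (5,7):
  A: rows 5-6 cols 6-7 -> covers
  B: rows 1-6 cols 4-5 -> outside (col miss)
  C: rows 7-8 cols 4-5 -> outside (row miss)
  D: rows 0-2 cols 2-3 -> outside (row miss)
Count covering = 1

Answer: 1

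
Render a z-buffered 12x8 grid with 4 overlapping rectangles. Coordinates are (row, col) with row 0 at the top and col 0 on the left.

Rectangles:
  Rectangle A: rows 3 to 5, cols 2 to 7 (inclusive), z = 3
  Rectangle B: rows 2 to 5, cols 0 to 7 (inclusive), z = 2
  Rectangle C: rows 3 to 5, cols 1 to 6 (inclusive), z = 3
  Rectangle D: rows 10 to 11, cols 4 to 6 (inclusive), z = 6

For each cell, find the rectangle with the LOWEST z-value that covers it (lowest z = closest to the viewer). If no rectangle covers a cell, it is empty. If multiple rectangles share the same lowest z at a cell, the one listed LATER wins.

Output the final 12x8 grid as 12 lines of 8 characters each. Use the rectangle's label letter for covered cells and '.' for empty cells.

........
........
BBBBBBBB
BBBBBBBB
BBBBBBBB
BBBBBBBB
........
........
........
........
....DDD.
....DDD.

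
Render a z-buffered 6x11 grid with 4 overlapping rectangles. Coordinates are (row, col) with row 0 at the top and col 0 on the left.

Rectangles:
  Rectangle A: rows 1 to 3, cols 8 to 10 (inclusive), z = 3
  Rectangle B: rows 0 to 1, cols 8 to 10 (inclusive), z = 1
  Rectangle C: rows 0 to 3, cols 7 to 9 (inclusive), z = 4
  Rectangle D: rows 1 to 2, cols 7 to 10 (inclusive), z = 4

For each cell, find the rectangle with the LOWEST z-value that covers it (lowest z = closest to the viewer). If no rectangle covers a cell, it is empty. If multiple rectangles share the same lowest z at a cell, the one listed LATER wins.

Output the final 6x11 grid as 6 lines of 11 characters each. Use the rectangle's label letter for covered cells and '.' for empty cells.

.......CBBB
.......DBBB
.......DAAA
.......CAAA
...........
...........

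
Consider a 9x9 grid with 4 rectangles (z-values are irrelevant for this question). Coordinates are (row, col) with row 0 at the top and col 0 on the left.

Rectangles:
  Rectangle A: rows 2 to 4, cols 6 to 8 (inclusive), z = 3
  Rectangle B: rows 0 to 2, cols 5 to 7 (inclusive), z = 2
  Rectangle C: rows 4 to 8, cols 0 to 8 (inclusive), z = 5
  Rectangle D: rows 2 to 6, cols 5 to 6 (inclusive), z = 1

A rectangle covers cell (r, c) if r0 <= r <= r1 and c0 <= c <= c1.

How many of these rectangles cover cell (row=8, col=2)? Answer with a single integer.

Check cell (8,2):
  A: rows 2-4 cols 6-8 -> outside (row miss)
  B: rows 0-2 cols 5-7 -> outside (row miss)
  C: rows 4-8 cols 0-8 -> covers
  D: rows 2-6 cols 5-6 -> outside (row miss)
Count covering = 1

Answer: 1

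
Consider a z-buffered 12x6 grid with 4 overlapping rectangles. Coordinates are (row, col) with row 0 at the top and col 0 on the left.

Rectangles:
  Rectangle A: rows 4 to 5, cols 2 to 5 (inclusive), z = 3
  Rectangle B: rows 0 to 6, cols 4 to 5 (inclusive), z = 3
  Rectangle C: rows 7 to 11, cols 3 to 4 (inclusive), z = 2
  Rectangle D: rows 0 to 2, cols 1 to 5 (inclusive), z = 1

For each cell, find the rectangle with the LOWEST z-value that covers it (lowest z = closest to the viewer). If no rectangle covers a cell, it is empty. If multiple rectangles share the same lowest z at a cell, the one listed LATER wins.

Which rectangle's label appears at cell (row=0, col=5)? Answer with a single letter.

Check cell (0,5):
  A: rows 4-5 cols 2-5 -> outside (row miss)
  B: rows 0-6 cols 4-5 z=3 -> covers; best now B (z=3)
  C: rows 7-11 cols 3-4 -> outside (row miss)
  D: rows 0-2 cols 1-5 z=1 -> covers; best now D (z=1)
Winner: D at z=1

Answer: D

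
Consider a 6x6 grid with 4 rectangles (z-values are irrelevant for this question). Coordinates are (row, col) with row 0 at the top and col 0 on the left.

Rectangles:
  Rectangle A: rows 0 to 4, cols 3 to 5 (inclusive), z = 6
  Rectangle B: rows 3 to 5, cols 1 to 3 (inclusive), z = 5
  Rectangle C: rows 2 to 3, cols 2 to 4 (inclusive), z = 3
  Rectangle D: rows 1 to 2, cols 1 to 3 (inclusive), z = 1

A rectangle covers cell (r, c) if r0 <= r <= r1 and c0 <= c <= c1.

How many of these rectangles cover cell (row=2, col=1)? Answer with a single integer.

Check cell (2,1):
  A: rows 0-4 cols 3-5 -> outside (col miss)
  B: rows 3-5 cols 1-3 -> outside (row miss)
  C: rows 2-3 cols 2-4 -> outside (col miss)
  D: rows 1-2 cols 1-3 -> covers
Count covering = 1

Answer: 1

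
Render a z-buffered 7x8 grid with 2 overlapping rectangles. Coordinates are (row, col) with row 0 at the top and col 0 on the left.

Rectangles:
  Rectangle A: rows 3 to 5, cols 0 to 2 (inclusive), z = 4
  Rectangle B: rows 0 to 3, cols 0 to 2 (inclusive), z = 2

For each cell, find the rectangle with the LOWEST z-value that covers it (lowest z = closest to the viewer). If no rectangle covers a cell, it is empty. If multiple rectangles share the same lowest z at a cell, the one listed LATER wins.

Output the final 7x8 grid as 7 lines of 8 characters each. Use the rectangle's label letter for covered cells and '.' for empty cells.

BBB.....
BBB.....
BBB.....
BBB.....
AAA.....
AAA.....
........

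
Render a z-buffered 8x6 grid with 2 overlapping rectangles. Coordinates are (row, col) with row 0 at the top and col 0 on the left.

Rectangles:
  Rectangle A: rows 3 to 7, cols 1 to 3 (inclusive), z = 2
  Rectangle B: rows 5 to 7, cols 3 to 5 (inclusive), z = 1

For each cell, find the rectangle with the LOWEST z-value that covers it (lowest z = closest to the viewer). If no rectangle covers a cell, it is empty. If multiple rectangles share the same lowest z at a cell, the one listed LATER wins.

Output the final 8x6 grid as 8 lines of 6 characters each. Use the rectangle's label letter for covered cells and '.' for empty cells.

......
......
......
.AAA..
.AAA..
.AABBB
.AABBB
.AABBB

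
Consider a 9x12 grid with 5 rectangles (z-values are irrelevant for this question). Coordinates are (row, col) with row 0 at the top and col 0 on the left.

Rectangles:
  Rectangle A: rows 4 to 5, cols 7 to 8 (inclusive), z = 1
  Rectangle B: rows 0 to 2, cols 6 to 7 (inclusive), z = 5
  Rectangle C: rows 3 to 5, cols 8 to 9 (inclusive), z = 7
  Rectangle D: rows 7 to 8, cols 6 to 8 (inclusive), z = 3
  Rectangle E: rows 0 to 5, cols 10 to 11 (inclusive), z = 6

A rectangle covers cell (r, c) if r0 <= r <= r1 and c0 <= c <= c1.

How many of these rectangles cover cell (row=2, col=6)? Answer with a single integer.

Answer: 1

Derivation:
Check cell (2,6):
  A: rows 4-5 cols 7-8 -> outside (row miss)
  B: rows 0-2 cols 6-7 -> covers
  C: rows 3-5 cols 8-9 -> outside (row miss)
  D: rows 7-8 cols 6-8 -> outside (row miss)
  E: rows 0-5 cols 10-11 -> outside (col miss)
Count covering = 1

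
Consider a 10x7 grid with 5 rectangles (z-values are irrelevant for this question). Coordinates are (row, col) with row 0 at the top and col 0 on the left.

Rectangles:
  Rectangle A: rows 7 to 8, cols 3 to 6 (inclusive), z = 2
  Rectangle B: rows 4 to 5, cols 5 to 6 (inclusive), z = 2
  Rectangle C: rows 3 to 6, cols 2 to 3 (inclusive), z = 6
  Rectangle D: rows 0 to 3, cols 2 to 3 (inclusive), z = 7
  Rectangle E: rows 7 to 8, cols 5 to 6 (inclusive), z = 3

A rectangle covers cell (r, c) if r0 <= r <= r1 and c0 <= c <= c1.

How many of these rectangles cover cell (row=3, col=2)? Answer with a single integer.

Answer: 2

Derivation:
Check cell (3,2):
  A: rows 7-8 cols 3-6 -> outside (row miss)
  B: rows 4-5 cols 5-6 -> outside (row miss)
  C: rows 3-6 cols 2-3 -> covers
  D: rows 0-3 cols 2-3 -> covers
  E: rows 7-8 cols 5-6 -> outside (row miss)
Count covering = 2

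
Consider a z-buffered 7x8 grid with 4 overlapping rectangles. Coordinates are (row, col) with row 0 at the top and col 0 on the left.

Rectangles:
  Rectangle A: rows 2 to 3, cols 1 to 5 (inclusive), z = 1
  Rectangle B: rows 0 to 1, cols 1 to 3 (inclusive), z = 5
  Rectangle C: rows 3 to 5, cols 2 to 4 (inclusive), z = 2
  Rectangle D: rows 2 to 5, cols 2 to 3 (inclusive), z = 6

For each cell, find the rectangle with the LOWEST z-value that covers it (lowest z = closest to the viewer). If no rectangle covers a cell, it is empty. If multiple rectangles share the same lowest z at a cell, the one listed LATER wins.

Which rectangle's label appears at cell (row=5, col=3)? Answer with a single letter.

Check cell (5,3):
  A: rows 2-3 cols 1-5 -> outside (row miss)
  B: rows 0-1 cols 1-3 -> outside (row miss)
  C: rows 3-5 cols 2-4 z=2 -> covers; best now C (z=2)
  D: rows 2-5 cols 2-3 z=6 -> covers; best now C (z=2)
Winner: C at z=2

Answer: C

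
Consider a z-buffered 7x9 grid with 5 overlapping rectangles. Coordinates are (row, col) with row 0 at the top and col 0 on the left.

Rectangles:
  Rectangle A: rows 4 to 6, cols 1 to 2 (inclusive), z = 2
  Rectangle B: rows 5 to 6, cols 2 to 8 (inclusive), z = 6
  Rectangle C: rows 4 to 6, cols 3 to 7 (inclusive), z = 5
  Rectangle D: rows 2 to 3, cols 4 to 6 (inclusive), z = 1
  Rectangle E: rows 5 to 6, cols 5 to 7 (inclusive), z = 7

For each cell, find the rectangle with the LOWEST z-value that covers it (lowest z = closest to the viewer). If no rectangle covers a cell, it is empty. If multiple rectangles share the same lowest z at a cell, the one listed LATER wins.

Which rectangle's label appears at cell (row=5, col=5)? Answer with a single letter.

Check cell (5,5):
  A: rows 4-6 cols 1-2 -> outside (col miss)
  B: rows 5-6 cols 2-8 z=6 -> covers; best now B (z=6)
  C: rows 4-6 cols 3-7 z=5 -> covers; best now C (z=5)
  D: rows 2-3 cols 4-6 -> outside (row miss)
  E: rows 5-6 cols 5-7 z=7 -> covers; best now C (z=5)
Winner: C at z=5

Answer: C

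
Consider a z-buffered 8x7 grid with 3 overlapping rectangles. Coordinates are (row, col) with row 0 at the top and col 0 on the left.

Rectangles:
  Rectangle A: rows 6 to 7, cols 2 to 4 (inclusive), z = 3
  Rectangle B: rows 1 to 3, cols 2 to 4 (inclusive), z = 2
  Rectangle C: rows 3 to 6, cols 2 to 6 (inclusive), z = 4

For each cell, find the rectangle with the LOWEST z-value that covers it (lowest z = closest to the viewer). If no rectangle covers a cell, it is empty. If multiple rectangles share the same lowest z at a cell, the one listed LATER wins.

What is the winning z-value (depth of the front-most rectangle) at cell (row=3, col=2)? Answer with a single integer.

Answer: 2

Derivation:
Check cell (3,2):
  A: rows 6-7 cols 2-4 -> outside (row miss)
  B: rows 1-3 cols 2-4 z=2 -> covers; best now B (z=2)
  C: rows 3-6 cols 2-6 z=4 -> covers; best now B (z=2)
Winner: B at z=2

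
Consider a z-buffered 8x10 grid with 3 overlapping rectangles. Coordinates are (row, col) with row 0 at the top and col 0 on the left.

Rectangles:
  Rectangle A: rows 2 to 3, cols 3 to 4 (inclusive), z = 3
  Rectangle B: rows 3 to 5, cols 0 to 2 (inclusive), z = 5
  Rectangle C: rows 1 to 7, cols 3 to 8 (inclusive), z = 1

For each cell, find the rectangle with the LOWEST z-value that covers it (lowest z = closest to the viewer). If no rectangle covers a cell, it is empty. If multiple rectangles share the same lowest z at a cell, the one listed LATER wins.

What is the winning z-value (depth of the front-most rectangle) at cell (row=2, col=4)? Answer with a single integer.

Answer: 1

Derivation:
Check cell (2,4):
  A: rows 2-3 cols 3-4 z=3 -> covers; best now A (z=3)
  B: rows 3-5 cols 0-2 -> outside (row miss)
  C: rows 1-7 cols 3-8 z=1 -> covers; best now C (z=1)
Winner: C at z=1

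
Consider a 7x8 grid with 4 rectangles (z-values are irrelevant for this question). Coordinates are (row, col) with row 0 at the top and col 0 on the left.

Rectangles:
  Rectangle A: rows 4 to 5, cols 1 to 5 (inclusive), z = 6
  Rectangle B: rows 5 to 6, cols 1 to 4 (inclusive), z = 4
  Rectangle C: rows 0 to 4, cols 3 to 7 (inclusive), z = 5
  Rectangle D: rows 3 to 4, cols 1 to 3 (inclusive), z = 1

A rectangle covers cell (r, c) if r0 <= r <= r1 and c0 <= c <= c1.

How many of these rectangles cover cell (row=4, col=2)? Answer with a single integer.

Answer: 2

Derivation:
Check cell (4,2):
  A: rows 4-5 cols 1-5 -> covers
  B: rows 5-6 cols 1-4 -> outside (row miss)
  C: rows 0-4 cols 3-7 -> outside (col miss)
  D: rows 3-4 cols 1-3 -> covers
Count covering = 2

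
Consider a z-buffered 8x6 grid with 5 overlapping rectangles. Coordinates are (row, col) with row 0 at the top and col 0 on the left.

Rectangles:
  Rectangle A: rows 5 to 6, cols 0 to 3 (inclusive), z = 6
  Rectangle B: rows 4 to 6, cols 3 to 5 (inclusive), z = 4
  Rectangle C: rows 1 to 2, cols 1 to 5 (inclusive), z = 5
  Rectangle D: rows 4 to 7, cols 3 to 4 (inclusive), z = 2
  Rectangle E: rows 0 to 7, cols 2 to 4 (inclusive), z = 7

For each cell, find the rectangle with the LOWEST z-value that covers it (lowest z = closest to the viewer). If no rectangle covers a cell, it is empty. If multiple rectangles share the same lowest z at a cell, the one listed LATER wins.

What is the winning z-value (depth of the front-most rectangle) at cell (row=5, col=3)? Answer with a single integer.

Check cell (5,3):
  A: rows 5-6 cols 0-3 z=6 -> covers; best now A (z=6)
  B: rows 4-6 cols 3-5 z=4 -> covers; best now B (z=4)
  C: rows 1-2 cols 1-5 -> outside (row miss)
  D: rows 4-7 cols 3-4 z=2 -> covers; best now D (z=2)
  E: rows 0-7 cols 2-4 z=7 -> covers; best now D (z=2)
Winner: D at z=2

Answer: 2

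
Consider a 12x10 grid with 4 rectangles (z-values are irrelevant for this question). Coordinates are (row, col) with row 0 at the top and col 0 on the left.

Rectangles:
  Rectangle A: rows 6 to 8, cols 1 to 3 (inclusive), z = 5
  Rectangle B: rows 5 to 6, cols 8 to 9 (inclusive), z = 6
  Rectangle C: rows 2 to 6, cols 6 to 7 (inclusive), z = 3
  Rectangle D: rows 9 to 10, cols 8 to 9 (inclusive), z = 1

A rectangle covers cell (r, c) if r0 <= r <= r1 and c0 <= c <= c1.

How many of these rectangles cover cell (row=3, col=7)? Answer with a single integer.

Check cell (3,7):
  A: rows 6-8 cols 1-3 -> outside (row miss)
  B: rows 5-6 cols 8-9 -> outside (row miss)
  C: rows 2-6 cols 6-7 -> covers
  D: rows 9-10 cols 8-9 -> outside (row miss)
Count covering = 1

Answer: 1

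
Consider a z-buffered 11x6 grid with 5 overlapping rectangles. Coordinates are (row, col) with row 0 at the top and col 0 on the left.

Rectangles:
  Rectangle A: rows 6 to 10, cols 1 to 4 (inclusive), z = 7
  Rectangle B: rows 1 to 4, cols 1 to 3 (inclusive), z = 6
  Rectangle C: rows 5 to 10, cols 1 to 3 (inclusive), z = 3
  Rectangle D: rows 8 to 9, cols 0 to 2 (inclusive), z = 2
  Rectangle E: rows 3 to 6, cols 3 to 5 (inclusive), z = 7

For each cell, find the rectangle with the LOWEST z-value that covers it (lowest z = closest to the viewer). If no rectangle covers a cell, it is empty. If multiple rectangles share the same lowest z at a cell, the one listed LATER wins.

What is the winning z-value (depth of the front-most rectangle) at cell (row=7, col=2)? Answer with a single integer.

Answer: 3

Derivation:
Check cell (7,2):
  A: rows 6-10 cols 1-4 z=7 -> covers; best now A (z=7)
  B: rows 1-4 cols 1-3 -> outside (row miss)
  C: rows 5-10 cols 1-3 z=3 -> covers; best now C (z=3)
  D: rows 8-9 cols 0-2 -> outside (row miss)
  E: rows 3-6 cols 3-5 -> outside (row miss)
Winner: C at z=3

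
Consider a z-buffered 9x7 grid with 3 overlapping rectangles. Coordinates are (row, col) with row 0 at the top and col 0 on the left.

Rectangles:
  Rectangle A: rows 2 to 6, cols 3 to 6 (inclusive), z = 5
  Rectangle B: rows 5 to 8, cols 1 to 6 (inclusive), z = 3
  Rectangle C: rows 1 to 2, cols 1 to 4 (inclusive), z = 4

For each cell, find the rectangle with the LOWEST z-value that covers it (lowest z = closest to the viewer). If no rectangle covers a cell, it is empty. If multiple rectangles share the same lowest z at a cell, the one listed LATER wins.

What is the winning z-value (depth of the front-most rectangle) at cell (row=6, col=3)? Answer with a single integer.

Answer: 3

Derivation:
Check cell (6,3):
  A: rows 2-6 cols 3-6 z=5 -> covers; best now A (z=5)
  B: rows 5-8 cols 1-6 z=3 -> covers; best now B (z=3)
  C: rows 1-2 cols 1-4 -> outside (row miss)
Winner: B at z=3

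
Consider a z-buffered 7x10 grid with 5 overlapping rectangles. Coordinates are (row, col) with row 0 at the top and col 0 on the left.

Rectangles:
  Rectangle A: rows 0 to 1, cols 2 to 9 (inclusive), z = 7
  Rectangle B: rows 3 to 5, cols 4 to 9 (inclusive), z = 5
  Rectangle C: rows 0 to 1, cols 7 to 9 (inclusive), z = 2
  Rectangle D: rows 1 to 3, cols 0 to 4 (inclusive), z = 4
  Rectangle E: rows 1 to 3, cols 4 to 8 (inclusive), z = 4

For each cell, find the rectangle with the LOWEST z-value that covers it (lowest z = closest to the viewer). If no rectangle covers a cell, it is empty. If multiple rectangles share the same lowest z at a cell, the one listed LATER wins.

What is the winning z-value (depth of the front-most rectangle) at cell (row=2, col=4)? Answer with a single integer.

Answer: 4

Derivation:
Check cell (2,4):
  A: rows 0-1 cols 2-9 -> outside (row miss)
  B: rows 3-5 cols 4-9 -> outside (row miss)
  C: rows 0-1 cols 7-9 -> outside (row miss)
  D: rows 1-3 cols 0-4 z=4 -> covers; best now D (z=4)
  E: rows 1-3 cols 4-8 z=4 -> covers; best now E (z=4)
Winner: E at z=4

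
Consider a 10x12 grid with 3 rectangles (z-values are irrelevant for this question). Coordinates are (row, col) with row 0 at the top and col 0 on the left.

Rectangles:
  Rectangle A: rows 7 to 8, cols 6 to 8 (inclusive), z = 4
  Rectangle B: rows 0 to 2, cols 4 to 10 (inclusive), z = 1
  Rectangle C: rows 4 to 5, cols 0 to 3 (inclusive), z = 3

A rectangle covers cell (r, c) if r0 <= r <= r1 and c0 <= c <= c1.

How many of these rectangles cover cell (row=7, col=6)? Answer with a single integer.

Answer: 1

Derivation:
Check cell (7,6):
  A: rows 7-8 cols 6-8 -> covers
  B: rows 0-2 cols 4-10 -> outside (row miss)
  C: rows 4-5 cols 0-3 -> outside (row miss)
Count covering = 1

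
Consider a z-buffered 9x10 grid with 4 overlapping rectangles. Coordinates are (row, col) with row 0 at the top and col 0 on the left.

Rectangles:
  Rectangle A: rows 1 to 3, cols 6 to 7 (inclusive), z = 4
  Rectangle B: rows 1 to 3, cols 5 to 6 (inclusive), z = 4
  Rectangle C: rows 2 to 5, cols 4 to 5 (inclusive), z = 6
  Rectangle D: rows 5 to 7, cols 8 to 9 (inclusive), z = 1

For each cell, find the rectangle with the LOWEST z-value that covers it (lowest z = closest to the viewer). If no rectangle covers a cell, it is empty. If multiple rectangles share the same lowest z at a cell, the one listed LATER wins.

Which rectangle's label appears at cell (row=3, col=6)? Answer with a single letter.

Check cell (3,6):
  A: rows 1-3 cols 6-7 z=4 -> covers; best now A (z=4)
  B: rows 1-3 cols 5-6 z=4 -> covers; best now B (z=4)
  C: rows 2-5 cols 4-5 -> outside (col miss)
  D: rows 5-7 cols 8-9 -> outside (row miss)
Winner: B at z=4

Answer: B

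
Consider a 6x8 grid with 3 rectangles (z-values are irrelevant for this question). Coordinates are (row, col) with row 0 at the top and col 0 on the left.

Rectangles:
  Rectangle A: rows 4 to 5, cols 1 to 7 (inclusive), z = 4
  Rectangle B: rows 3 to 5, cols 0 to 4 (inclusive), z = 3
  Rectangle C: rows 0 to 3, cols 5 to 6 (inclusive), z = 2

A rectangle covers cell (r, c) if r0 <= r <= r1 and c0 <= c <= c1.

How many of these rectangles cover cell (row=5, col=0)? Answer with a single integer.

Check cell (5,0):
  A: rows 4-5 cols 1-7 -> outside (col miss)
  B: rows 3-5 cols 0-4 -> covers
  C: rows 0-3 cols 5-6 -> outside (row miss)
Count covering = 1

Answer: 1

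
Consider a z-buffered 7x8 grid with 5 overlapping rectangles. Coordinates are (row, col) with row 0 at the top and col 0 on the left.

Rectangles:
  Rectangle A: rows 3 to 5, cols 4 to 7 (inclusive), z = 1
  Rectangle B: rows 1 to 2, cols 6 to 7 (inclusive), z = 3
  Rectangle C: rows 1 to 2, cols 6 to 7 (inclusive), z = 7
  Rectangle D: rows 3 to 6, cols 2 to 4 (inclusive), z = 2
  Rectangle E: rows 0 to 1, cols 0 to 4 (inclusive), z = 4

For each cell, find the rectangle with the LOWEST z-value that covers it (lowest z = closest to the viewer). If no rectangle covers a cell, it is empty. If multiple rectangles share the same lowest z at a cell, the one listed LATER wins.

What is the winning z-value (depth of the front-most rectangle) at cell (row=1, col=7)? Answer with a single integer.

Answer: 3

Derivation:
Check cell (1,7):
  A: rows 3-5 cols 4-7 -> outside (row miss)
  B: rows 1-2 cols 6-7 z=3 -> covers; best now B (z=3)
  C: rows 1-2 cols 6-7 z=7 -> covers; best now B (z=3)
  D: rows 3-6 cols 2-4 -> outside (row miss)
  E: rows 0-1 cols 0-4 -> outside (col miss)
Winner: B at z=3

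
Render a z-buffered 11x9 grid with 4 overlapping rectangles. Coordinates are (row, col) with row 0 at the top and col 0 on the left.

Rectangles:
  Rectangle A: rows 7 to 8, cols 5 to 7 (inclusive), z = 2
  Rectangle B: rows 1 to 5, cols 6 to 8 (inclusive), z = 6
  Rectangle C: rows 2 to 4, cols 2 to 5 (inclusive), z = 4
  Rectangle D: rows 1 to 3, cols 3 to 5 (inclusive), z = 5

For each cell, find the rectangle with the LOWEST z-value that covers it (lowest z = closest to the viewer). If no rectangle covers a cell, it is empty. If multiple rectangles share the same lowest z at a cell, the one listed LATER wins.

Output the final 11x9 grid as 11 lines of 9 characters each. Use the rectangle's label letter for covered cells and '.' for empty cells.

.........
...DDDBBB
..CCCCBBB
..CCCCBBB
..CCCCBBB
......BBB
.........
.....AAA.
.....AAA.
.........
.........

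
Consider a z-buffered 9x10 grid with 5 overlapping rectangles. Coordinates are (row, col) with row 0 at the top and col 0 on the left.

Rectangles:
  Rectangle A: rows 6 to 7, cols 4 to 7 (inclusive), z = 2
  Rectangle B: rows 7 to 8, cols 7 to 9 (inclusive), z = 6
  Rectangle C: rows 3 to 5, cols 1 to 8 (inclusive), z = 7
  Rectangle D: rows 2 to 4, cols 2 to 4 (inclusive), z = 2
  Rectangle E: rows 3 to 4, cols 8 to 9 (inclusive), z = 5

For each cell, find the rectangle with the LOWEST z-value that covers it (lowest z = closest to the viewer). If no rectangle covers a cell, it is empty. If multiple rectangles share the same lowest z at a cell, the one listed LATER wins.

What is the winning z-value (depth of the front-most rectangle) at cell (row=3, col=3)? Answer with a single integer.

Check cell (3,3):
  A: rows 6-7 cols 4-7 -> outside (row miss)
  B: rows 7-8 cols 7-9 -> outside (row miss)
  C: rows 3-5 cols 1-8 z=7 -> covers; best now C (z=7)
  D: rows 2-4 cols 2-4 z=2 -> covers; best now D (z=2)
  E: rows 3-4 cols 8-9 -> outside (col miss)
Winner: D at z=2

Answer: 2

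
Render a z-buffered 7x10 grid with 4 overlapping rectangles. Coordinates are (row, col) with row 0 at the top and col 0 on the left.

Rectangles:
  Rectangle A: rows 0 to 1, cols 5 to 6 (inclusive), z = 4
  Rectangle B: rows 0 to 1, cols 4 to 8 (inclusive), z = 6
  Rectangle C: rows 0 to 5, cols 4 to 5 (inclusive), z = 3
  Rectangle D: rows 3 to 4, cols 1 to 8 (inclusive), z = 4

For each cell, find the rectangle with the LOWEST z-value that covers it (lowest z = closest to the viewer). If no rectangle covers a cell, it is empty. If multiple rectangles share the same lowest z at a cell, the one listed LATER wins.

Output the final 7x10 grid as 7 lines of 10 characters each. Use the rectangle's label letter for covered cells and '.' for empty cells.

....CCABB.
....CCABB.
....CC....
.DDDCCDDD.
.DDDCCDDD.
....CC....
..........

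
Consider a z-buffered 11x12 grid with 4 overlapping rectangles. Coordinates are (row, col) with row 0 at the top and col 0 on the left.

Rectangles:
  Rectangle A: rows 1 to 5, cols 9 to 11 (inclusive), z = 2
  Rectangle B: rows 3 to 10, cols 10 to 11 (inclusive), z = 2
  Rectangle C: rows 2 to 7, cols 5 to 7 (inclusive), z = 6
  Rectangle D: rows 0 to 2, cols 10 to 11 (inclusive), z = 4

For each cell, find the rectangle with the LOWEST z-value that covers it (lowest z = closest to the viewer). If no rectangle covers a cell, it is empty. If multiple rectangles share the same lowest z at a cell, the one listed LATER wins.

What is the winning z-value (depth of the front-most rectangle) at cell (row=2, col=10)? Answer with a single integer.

Answer: 2

Derivation:
Check cell (2,10):
  A: rows 1-5 cols 9-11 z=2 -> covers; best now A (z=2)
  B: rows 3-10 cols 10-11 -> outside (row miss)
  C: rows 2-7 cols 5-7 -> outside (col miss)
  D: rows 0-2 cols 10-11 z=4 -> covers; best now A (z=2)
Winner: A at z=2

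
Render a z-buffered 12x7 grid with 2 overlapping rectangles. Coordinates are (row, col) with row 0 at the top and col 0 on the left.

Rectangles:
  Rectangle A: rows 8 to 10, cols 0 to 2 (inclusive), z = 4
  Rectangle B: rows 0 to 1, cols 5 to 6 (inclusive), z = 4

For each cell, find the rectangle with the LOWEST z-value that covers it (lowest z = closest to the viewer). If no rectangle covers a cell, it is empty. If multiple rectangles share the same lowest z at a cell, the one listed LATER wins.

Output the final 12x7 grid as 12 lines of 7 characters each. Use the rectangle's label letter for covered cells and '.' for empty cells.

.....BB
.....BB
.......
.......
.......
.......
.......
.......
AAA....
AAA....
AAA....
.......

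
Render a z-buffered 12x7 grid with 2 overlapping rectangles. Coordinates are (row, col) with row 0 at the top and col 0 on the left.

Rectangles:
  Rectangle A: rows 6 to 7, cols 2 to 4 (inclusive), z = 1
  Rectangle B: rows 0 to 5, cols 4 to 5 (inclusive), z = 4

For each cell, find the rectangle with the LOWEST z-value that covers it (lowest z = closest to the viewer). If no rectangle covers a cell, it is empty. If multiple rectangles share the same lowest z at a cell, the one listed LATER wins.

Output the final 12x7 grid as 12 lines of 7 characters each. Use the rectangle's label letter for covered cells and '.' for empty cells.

....BB.
....BB.
....BB.
....BB.
....BB.
....BB.
..AAA..
..AAA..
.......
.......
.......
.......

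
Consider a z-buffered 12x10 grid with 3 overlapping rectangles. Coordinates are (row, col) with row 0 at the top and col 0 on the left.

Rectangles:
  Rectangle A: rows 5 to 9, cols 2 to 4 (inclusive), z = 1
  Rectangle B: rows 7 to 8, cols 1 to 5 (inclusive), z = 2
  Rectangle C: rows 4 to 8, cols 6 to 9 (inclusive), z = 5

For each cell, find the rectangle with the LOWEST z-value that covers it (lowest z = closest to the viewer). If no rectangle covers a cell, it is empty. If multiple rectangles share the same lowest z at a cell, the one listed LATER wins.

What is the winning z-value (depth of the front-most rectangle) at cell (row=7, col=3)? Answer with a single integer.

Answer: 1

Derivation:
Check cell (7,3):
  A: rows 5-9 cols 2-4 z=1 -> covers; best now A (z=1)
  B: rows 7-8 cols 1-5 z=2 -> covers; best now A (z=1)
  C: rows 4-8 cols 6-9 -> outside (col miss)
Winner: A at z=1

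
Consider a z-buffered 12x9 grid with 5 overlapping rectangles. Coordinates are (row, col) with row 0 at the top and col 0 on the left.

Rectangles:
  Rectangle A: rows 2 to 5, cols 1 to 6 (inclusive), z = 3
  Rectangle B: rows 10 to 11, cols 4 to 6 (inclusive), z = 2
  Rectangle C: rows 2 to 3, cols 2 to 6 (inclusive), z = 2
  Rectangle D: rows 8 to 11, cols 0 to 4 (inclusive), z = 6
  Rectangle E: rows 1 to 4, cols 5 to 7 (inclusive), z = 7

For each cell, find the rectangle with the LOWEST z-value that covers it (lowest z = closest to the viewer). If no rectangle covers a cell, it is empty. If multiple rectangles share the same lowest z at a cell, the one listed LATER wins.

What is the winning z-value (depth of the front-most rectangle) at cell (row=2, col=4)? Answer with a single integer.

Answer: 2

Derivation:
Check cell (2,4):
  A: rows 2-5 cols 1-6 z=3 -> covers; best now A (z=3)
  B: rows 10-11 cols 4-6 -> outside (row miss)
  C: rows 2-3 cols 2-6 z=2 -> covers; best now C (z=2)
  D: rows 8-11 cols 0-4 -> outside (row miss)
  E: rows 1-4 cols 5-7 -> outside (col miss)
Winner: C at z=2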